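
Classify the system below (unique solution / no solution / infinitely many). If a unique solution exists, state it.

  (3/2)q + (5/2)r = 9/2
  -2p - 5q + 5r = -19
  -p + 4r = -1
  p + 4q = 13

Row-reduce:
Swap R1 and R2.
R1 ← R1 / (-2).
R3 ← R3 + 1·R1.
R4 ← R4 − 1·R1.
R2 ← R2 / (3/2).
R1 ← R1 − 5/2·R2.
R3 ← R3 − 5/2·R2.
R4 ← R4 − 3/2·R2.
R3 ← R3 / (-8/3).
R1 ← R1 + 20/3·R3.
R2 ← R2 − 5/3·R3.
Row 4 reduces to 0 = -1, a contradiction. The system is inconsistent.

no solution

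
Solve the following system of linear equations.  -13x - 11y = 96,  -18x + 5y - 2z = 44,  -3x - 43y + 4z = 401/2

no solution

Row-reduce:
R1 ← R1 / (-13).
R2 ← R2 + 18·R1.
R3 ← R3 + 3·R1.
R2 ← R2 / (263/13).
R1 ← R1 − 11/13·R2.
R3 ← R3 + 526/13·R2.
Row 3 reduces to 0 = 1/2, a contradiction. The system is inconsistent.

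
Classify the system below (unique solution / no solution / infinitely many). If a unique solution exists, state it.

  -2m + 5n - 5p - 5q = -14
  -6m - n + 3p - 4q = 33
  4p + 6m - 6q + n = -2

infinitely many solutions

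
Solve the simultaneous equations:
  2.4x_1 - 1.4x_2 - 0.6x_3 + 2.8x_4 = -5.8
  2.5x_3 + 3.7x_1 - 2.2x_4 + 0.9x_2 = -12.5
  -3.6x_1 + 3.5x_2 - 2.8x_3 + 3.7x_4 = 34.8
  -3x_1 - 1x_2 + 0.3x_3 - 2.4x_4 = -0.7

x_1 = -4, x_2 = 4, x_3 = 3, x_4 = 4

Row-reduce the augmented matrix:
R1 ← R1 / (12/5).
R2 ← R2 − 37/10·R1.
R3 ← R3 + 18/5·R1.
R4 ← R4 + 3·R1.
R2 ← R2 / (367/120).
R1 ← R1 + 7/12·R2.
R3 ← R3 − 7/5·R2.
R4 ← R4 + 11/4·R2.
R3 ← R3 / (-19333/3670).
R1 ← R1 − 148/367·R3.
R2 ← R2 − 411/367·R3.
R4 ← R4 − 9651/3670·R3.
R4 ← R4 / (130141/193330).
R1 ← R1 − 14632/19333·R4.
R2 ← R2 − 3535/19333·R4.
R3 ← R3 + 39941/19333·R4.
Reading off the reduced rows gives x_1 = -4, x_2 = 4, x_3 = 3, x_4 = 4.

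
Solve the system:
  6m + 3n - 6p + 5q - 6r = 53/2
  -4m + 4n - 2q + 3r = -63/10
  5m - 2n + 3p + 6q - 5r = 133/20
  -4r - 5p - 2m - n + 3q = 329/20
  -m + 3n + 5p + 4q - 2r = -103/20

Row-reduce the augmented matrix:
R1 ← R1 / (6).
R2 ← R2 + 4·R1.
R3 ← R3 − 5·R1.
R4 ← R4 + 2·R1.
R5 ← R5 + 1·R1.
R2 ← R2 / (6).
R1 ← R1 − 1/2·R2.
R3 ← R3 + 9/2·R2.
R5 ← R5 − 7/2·R2.
R3 ← R3 / (5).
R1 ← R1 + 2/3·R3.
R2 ← R2 + 2/3·R3.
R4 ← R4 + 7·R3.
R5 ← R5 − 19/3·R3.
R4 ← R4 / (259/30).
R1 ← R1 − 11/10·R4.
R2 ← R2 − 3/5·R4.
R3 ← R3 − 17/30·R4.
R5 ← R5 − 7/15·R4.
R5 ← R5 / (-241/222).
R1 ← R1 + 92/777·R5.
R2 ← R2 − 347/1554·R5.
R3 ← R3 − 81/259·R5.
R4 ← R4 + 423/518·R5.
Reading off the reduced rows gives m = 1/2, n = 0, p = -9/4, q = 7/5, r = -1/2.

m = 1/2, n = 0, p = -9/4, q = 7/5, r = -1/2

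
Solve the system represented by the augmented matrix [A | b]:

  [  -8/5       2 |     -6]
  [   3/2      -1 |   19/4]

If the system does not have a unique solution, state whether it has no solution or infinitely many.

x_1 = 5/2, x_2 = -1

Row-reduce the augmented matrix:
R1 ← R1 / (-8/5).
R2 ← R2 − 3/2·R1.
R2 ← R2 / (7/8).
R1 ← R1 + 5/4·R2.
Reading off the reduced rows gives x_1 = 5/2, x_2 = -1.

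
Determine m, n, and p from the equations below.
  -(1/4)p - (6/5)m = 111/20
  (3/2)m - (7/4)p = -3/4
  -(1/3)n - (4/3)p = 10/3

Row-reduce the augmented matrix:
R1 ← R1 / (-6/5).
R2 ← R2 − 3/2·R1.
Swap R2 and R3.
R2 ← R2 / (-1/3).
R3 ← R3 / (-33/16).
R1 ← R1 − 5/24·R3.
R2 ← R2 − 4·R3.
Reading off the reduced rows gives m = -4, n = 2, p = -3.

m = -4, n = 2, p = -3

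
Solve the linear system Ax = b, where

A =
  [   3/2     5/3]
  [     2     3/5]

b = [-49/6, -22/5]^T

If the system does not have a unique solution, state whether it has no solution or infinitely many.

x_1 = -1, x_2 = -4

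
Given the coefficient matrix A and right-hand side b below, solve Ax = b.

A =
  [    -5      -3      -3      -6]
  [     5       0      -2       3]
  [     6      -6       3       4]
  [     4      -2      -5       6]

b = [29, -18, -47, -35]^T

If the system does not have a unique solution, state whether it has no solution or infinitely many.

Row-reduce the augmented matrix:
R1 ← R1 / (-5).
R2 ← R2 − 5·R1.
R3 ← R3 − 6·R1.
R4 ← R4 − 4·R1.
R2 ← R2 / (-3).
R1 ← R1 − 3/5·R2.
R3 ← R3 + 48/5·R2.
R4 ← R4 + 22/5·R2.
R3 ← R3 / (77/5).
R1 ← R1 + 2/5·R3.
R2 ← R2 − 5/3·R3.
R4 ← R4 + 1/15·R3.
R4 ← R4 / (1300/231).
R1 ← R1 − 59/77·R4.
R2 ← R2 − 71/231·R4.
R3 ← R3 − 32/77·R4.
Reading off the reduced rows gives x_1 = -1, x_2 = 3, x_3 = -1, x_4 = -5.

x_1 = -1, x_2 = 3, x_3 = -1, x_4 = -5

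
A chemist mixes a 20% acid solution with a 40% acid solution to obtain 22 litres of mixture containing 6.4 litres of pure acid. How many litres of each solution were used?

Let a = litres of solution A, b = litres of solution B.
  a + b = 22
  (1/5)a + (2/5)b = 32/5
Row-reduce the augmented matrix:
R2 ← R2 − 1/5·R1.
R2 ← R2 / (1/5).
R1 ← R1 − 1·R2.
Reading off the reduced rows gives a = 12, b = 10.

litres of solution A: 12, litres of solution B: 10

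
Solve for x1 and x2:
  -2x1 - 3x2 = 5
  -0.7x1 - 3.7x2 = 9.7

x1 = 2, x2 = -3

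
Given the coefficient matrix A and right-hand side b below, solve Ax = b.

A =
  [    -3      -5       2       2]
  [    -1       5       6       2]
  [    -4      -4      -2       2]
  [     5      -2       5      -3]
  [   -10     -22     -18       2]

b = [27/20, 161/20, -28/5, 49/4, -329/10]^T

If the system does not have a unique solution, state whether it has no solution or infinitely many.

Row-reduce the augmented matrix:
R1 ← R1 / (-3).
R2 ← R2 + 1·R1.
R3 ← R3 + 4·R1.
R4 ← R4 − 5·R1.
R5 ← R5 + 10·R1.
R2 ← R2 / (20/3).
R1 ← R1 − 5/3·R2.
R3 ← R3 − 8/3·R2.
R4 ← R4 + 31/3·R2.
R5 ← R5 + 16/3·R2.
R3 ← R3 / (-34/5).
R1 ← R1 + 2·R3.
R2 ← R2 − 4/5·R3.
R4 ← R4 − 83/5·R3.
R5 ← R5 + 102/5·R3.
R4 ← R4 / (-9/17).
R1 ← R1 + 11/17·R4.
R2 ← R2 − 1/17·R4.
R3 ← R3 − 3/17·R4.
R5 reduces to 0 = 0, so the extra equation is consistent.
Reading off the reduced rows gives x_1 = -1/4, x_2 = 0, x_3 = 9/5, x_4 = -3/2.

x_1 = -1/4, x_2 = 0, x_3 = 9/5, x_4 = -3/2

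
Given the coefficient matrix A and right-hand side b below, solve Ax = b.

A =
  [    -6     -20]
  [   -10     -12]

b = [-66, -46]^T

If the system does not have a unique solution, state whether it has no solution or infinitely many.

x_1 = 1, x_2 = 3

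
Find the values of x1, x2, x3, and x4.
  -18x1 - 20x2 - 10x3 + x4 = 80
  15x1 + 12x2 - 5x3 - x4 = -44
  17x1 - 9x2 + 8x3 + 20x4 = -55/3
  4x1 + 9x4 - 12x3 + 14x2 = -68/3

x1 = -5/3, x2 = -2, x3 = -1, x4 = 0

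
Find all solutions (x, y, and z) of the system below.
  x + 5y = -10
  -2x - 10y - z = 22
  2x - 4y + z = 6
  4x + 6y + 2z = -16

x = 0, y = -2, z = -2

Row-reduce the augmented matrix:
R2 ← R2 + 2·R1.
R3 ← R3 − 2·R1.
R4 ← R4 − 4·R1.
Swap R2 and R3.
R2 ← R2 / (-14).
R1 ← R1 − 5·R2.
R4 ← R4 + 14·R2.
R3 ← R3 / (-1).
R1 ← R1 − 5/14·R3.
R2 ← R2 + 1/14·R3.
R4 ← R4 − 1·R3.
R4 reduces to 0 = 0, so the extra equation is consistent.
Reading off the reduced rows gives x = 0, y = -2, z = -2.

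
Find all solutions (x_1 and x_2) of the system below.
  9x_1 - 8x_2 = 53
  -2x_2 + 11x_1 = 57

x_1 = 5, x_2 = -1

Row-reduce the augmented matrix:
R1 ← R1 / (9).
R2 ← R2 − 11·R1.
R2 ← R2 / (70/9).
R1 ← R1 + 8/9·R2.
Reading off the reduced rows gives x_1 = 5, x_2 = -1.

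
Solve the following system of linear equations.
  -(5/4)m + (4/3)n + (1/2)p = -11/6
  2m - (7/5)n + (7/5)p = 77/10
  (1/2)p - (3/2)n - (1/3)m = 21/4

Row-reduce the augmented matrix:
R1 ← R1 / (-5/4).
R2 ← R2 − 2·R1.
R3 ← R3 + 1/3·R1.
R2 ← R2 / (11/15).
R1 ← R1 + 16/15·R2.
R3 ← R3 + 167/90·R2.
R3 ← R3 / (89/15).
R1 ← R1 − 14/5·R3.
R2 ← R2 − 3·R3.
Reading off the reduced rows gives m = 0, n = -5/2, p = 3.

m = 0, n = -5/2, p = 3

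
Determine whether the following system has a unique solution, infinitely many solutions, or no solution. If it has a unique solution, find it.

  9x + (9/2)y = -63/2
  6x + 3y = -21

Row-reduce:
R1 ← R1 / (9).
R2 ← R2 − 6·R1.
Rank is 1 with 2 unknowns, leaving y free.

infinitely many solutions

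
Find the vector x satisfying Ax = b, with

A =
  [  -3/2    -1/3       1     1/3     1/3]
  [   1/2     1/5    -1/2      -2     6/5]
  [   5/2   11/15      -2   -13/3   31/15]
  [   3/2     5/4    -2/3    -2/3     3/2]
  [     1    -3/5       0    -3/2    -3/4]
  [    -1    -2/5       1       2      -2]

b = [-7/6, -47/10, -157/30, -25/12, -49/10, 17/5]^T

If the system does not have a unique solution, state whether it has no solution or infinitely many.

no solution

Row-reduce:
R1 ← R1 / (-3/2).
R2 ← R2 − 1/2·R1.
R3 ← R3 − 5/2·R1.
R4 ← R4 − 3/2·R1.
R5 ← R5 − 1·R1.
R6 ← R6 + 1·R1.
R2 ← R2 / (4/45).
R1 ← R1 − 2/9·R2.
R3 ← R3 − 8/45·R2.
R4 ← R4 − 11/12·R2.
R5 ← R5 + 37/45·R2.
R6 ← R6 + 8/45·R2.
Swap R3 and R4.
R3 ← R3 / (197/96).
R1 ← R1 + 1/4·R3.
R2 ← R2 + 15/8·R3.
R5 ← R5 + 7/8·R3.
Swap R4 and R5.
R4 ← R4 / (-4171/394).
R1 ← R1 − 1346/197·R4.
R2 ← R2 + 740/197·R4.
R3 ← R3 − 1838/197·R4.
R6 ← R6 + 2·R4.
Swap R5 and R6.
R5 ← R5 / (-17727/20855).
R1 ← R1 + 13629/20855·R5.
R2 ← R2 − 7188/4171·R5.
R3 ← R3 − 2833/20855·R5.
R4 ← R4 + 26069/41710·R5.
Row 6 reduces to 0 = 3, a contradiction. The system is inconsistent.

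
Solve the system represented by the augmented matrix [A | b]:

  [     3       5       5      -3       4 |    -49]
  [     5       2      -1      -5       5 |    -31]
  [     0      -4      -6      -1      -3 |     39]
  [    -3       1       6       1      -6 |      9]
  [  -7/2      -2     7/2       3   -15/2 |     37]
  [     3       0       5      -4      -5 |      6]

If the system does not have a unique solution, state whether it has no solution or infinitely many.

no solution

Row-reduce:
R1 ← R1 / (3).
R2 ← R2 − 5·R1.
R4 ← R4 + 3·R1.
R5 ← R5 + 7/2·R1.
R6 ← R6 − 3·R1.
R2 ← R2 / (-19/3).
R1 ← R1 − 5/3·R2.
R3 ← R3 + 4·R2.
R4 ← R4 − 6·R2.
R5 ← R5 − 23/6·R2.
R6 ← R6 + 5·R2.
R3 ← R3 / (-2/19).
R1 ← R1 + 15/19·R3.
R2 ← R2 − 28/19·R3.
R4 ← R4 − 41/19·R3.
R5 ← R5 − 70/19·R3.
R6 ← R6 − 140/19·R3.
R4 ← R4 / (-45/2).
R1 ← R1 − 13/2·R4.
R2 ← R2 + 14·R4.
R3 ← R3 − 19/2·R4.
R5 ← R5 + 71/2·R4.
R6 ← R6 + 71·R4.
R5 ← R5 / (-101/30).
R1 ← R1 − 44/15·R5.
R2 ← R2 − 1/15·R5.
R3 ← R3 − 2/15·R5.
R4 ← R4 − 29/15·R5.
R6 ← R6 + 101/15·R5.
Row 6 reduces to 0 = -6, a contradiction. The system is inconsistent.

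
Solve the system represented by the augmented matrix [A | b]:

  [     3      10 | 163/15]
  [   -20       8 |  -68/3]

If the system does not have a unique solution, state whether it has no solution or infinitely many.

x_1 = 7/5, x_2 = 2/3

Row-reduce the augmented matrix:
R1 ← R1 / (3).
R2 ← R2 + 20·R1.
R2 ← R2 / (224/3).
R1 ← R1 − 10/3·R2.
Reading off the reduced rows gives x_1 = 7/5, x_2 = 2/3.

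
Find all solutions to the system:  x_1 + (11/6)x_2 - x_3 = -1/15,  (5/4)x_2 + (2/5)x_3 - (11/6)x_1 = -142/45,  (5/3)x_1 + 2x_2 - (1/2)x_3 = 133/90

x_1 = 5/3, x_2 = -2/5, x_3 = 1

Row-reduce the augmented matrix:
R2 ← R2 + 11/6·R1.
R3 ← R3 − 5/3·R1.
R2 ← R2 / (83/18).
R1 ← R1 − 11/6·R2.
R3 ← R3 + 19/18·R2.
R3 ← R3 / (348/415).
R1 ← R1 + 357/830·R3.
R2 ← R2 + 129/415·R3.
Reading off the reduced rows gives x_1 = 5/3, x_2 = -2/5, x_3 = 1.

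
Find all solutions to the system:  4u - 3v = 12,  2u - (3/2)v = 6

infinitely many solutions

Row-reduce:
R1 ← R1 / (4).
R2 ← R2 − 2·R1.
Rank is 1 with 2 unknowns, leaving v free.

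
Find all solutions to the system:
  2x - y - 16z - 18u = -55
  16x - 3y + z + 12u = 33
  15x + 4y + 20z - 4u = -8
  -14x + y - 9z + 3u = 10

x = 0, y = 1, z = 0, u = 3

Row-reduce the augmented matrix:
R1 ← R1 / (2).
R2 ← R2 − 16·R1.
R3 ← R3 − 15·R1.
R4 ← R4 + 14·R1.
R2 ← R2 / (5).
R1 ← R1 + 1/2·R2.
R3 ← R3 − 23/2·R2.
R4 ← R4 + 6·R2.
R3 ← R3 / (-1567/10).
R1 ← R1 − 49/10·R3.
R2 ← R2 − 129/5·R3.
R4 ← R4 − 169/5·R3.
R4 ← R4 / (23605/1567).
R1 ← R1 + 820/1567·R4.
R2 ← R2 + 9882/1567·R4.
R3 ← R3 − 2278/1567·R4.
Reading off the reduced rows gives x = 0, y = 1, z = 0, u = 3.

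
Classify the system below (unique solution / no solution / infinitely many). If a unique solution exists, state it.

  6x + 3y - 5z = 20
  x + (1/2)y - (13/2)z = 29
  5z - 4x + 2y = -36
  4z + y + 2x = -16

Row-reduce:
R1 ← R1 / (6).
R2 ← R2 − 1·R1.
R3 ← R3 + 4·R1.
R4 ← R4 − 2·R1.
Swap R2 and R3.
R2 ← R2 / (4).
R1 ← R1 − 1/2·R2.
R3 ← R3 / (-17/3).
R1 ← R1 + 25/24·R3.
R2 ← R2 − 5/12·R3.
R4 ← R4 − 17/3·R3.
Row 4 reduces to 0 = 3, a contradiction. The system is inconsistent.

no solution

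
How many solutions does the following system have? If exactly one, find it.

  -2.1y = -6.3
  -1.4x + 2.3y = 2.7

x = 3, y = 3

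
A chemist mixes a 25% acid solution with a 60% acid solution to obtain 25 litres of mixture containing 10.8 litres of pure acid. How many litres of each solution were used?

Let a = litres of solution A, b = litres of solution B.
  a + b = 25
  (3/5)b + (1/4)a = 54/5
From equation 1: a = 25 − b.
Substitute into equation 2 and solve: b = 13.
Then a = 12.

litres of solution A: 12, litres of solution B: 13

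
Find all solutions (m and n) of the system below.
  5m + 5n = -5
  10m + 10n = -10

infinitely many solutions

Row-reduce:
R1 ← R1 / (5).
R2 ← R2 − 10·R1.
Rank is 1 with 2 unknowns, leaving n free.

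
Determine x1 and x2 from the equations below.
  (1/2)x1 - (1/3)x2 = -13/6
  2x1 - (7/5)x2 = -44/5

Row-reduce the augmented matrix:
R1 ← R1 / (1/2).
R2 ← R2 − 2·R1.
R2 ← R2 / (-1/15).
R1 ← R1 + 2/3·R2.
Reading off the reduced rows gives x1 = -3, x2 = 2.

x1 = -3, x2 = 2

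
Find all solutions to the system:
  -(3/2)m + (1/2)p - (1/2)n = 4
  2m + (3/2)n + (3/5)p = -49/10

Row-reduce:
R1 ← R1 / (-3/2).
R2 ← R2 − 2·R1.
R2 ← R2 / (5/6).
R1 ← R1 − 1/3·R2.
Rank is 2 with 3 unknowns, leaving p free.

infinitely many solutions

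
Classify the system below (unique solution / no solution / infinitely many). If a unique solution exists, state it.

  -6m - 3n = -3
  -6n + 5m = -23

Row-reduce the augmented matrix:
R1 ← R1 / (-6).
R2 ← R2 − 5·R1.
R2 ← R2 / (-17/2).
R1 ← R1 − 1/2·R2.
Reading off the reduced rows gives m = -1, n = 3.

m = -1, n = 3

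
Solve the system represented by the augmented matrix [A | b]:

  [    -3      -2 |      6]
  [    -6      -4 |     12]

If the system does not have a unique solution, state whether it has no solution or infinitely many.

infinitely many solutions

Row-reduce:
R1 ← R1 / (-3).
R2 ← R2 + 6·R1.
Rank is 1 with 2 unknowns, leaving x_2 free.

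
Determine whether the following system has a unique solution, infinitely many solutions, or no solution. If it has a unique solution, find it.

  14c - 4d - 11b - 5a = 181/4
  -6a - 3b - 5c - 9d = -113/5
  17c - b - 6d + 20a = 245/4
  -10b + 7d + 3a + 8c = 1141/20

Row-reduce the augmented matrix:
R1 ← R1 / (-5).
R2 ← R2 + 6·R1.
R3 ← R3 − 20·R1.
R4 ← R4 − 3·R1.
R2 ← R2 / (51/5).
R1 ← R1 − 11/5·R2.
R3 ← R3 + 45·R2.
R4 ← R4 + 83/5·R2.
R3 ← R3 / (-394/17).
R1 ← R1 − 97/51·R3.
R2 ← R2 + 109/51·R3.
R4 ← R4 + 973/51·R3.
R4 ← R4 / (36793/1182).
R1 ← R1 + 1915/1182·R4.
R2 ← R2 − 3931/1182·R4.
R3 ← R3 − 689/394·R4.
Reading off the reduced rows gives a = 8/5, b = -11/4, c = 2, d = 5/4.

a = 8/5, b = -11/4, c = 2, d = 5/4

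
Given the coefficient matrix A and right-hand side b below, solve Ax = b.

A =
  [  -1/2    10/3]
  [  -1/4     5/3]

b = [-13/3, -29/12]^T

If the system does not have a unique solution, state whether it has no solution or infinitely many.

Row-reduce:
R1 ← R1 / (-1/2).
R2 ← R2 + 1/4·R1.
Row 2 reduces to 0 = -1/4, a contradiction. The system is inconsistent.

no solution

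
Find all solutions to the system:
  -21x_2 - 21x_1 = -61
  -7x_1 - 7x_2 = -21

no solution

Row-reduce:
R1 ← R1 / (-21).
R2 ← R2 + 7·R1.
Row 2 reduces to 0 = -2/3, a contradiction. The system is inconsistent.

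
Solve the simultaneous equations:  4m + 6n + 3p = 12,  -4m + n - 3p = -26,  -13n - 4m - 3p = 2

infinitely many solutions

Row-reduce:
R1 ← R1 / (4).
R2 ← R2 + 4·R1.
R3 ← R3 + 4·R1.
R2 ← R2 / (7).
R1 ← R1 − 3/2·R2.
R3 ← R3 + 7·R2.
Rank is 2 with 3 unknowns, leaving p free.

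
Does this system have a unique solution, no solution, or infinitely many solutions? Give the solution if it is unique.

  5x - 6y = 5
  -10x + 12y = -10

infinitely many solutions

Row-reduce:
R1 ← R1 / (5).
R2 ← R2 + 10·R1.
Rank is 1 with 2 unknowns, leaving y free.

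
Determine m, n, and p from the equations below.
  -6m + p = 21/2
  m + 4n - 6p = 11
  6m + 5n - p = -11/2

Row-reduce the augmented matrix:
R1 ← R1 / (-6).
R2 ← R2 − 1·R1.
R3 ← R3 − 6·R1.
R2 ← R2 / (4).
R3 ← R3 − 5·R2.
R3 ← R3 / (175/24).
R1 ← R1 + 1/6·R3.
R2 ← R2 + 35/24·R3.
Reading off the reduced rows gives m = -2, n = 1, p = -3/2.

m = -2, n = 1, p = -3/2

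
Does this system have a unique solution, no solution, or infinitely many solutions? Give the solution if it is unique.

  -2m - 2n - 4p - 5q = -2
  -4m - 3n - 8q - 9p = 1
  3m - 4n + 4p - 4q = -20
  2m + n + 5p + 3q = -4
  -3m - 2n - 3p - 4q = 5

Row-reduce:
R1 ← R1 / (-2).
R2 ← R2 + 4·R1.
R3 ← R3 − 3·R1.
R4 ← R4 − 2·R1.
R5 ← R5 + 3·R1.
R1 ← R1 − 1·R2.
R3 ← R3 + 7·R2.
R4 ← R4 + 1·R2.
R5 ← R5 − 1·R2.
R3 ← R3 / (-9).
R1 ← R1 − 3·R3.
R2 ← R2 + 1·R3.
R5 ← R5 − 4·R3.
Swap R4 and R5.
R4 ← R4 / (47/18).
R1 ← R1 − 4/3·R4.
R2 ← R2 − 31/18·R4.
R3 ← R3 + 5/18·R4.
Row 5 reduces to 0 = -1, a contradiction. The system is inconsistent.

no solution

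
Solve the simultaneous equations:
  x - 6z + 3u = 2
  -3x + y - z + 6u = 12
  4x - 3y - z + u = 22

infinitely many solutions

Row-reduce:
R2 ← R2 + 3·R1.
R3 ← R3 − 4·R1.
R3 ← R3 + 3·R2.
R3 ← R3 / (-34).
R1 ← R1 + 6·R3.
R2 ← R2 + 19·R3.
Rank is 3 with 4 unknowns, leaving u free.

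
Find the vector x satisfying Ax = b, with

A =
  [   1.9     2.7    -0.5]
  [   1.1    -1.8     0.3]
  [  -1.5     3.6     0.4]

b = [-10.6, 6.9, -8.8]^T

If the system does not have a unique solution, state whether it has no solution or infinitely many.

Row-reduce the augmented matrix:
R1 ← R1 / (19/10).
R2 ← R2 − 11/10·R1.
R3 ← R3 + 3/2·R1.
R2 ← R2 / (-639/190).
R1 ← R1 − 27/19·R2.
R3 ← R3 − 1089/190·R2.
R3 ← R3 / (717/710).
R1 ← R1 + 1/71·R3.
R2 ← R2 + 112/639·R3.
Reading off the reduced rows gives x_1 = 0, x_2 = -3, x_3 = 5.

x_1 = 0, x_2 = -3, x_3 = 5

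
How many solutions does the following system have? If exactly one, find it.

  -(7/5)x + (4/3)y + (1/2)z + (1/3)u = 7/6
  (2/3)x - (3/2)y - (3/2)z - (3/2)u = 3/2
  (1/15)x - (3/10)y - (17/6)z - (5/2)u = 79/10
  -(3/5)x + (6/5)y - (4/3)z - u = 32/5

infinitely many solutions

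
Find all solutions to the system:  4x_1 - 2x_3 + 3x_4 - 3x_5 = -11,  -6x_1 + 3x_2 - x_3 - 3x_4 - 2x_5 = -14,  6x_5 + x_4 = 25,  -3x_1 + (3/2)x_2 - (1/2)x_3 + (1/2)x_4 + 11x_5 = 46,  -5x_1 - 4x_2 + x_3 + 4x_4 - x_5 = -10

no solution

Row-reduce:
R1 ← R1 / (4).
R2 ← R2 + 6·R1.
R4 ← R4 + 3·R1.
R5 ← R5 + 5·R1.
R2 ← R2 / (3).
R4 ← R4 − 3/2·R2.
R5 ← R5 + 4·R2.
Swap R3 and R5.
R3 ← R3 / (-41/6).
R1 ← R1 + 1/2·R3.
R2 ← R2 + 4/3·R3.
R4 ← R4 / (2).
R1 ← R1 − 3/82·R4.
R2 ← R2 + 115/82·R4.
R3 ← R3 + 117/82·R4.
R5 ← R5 − 1·R4.
Row 5 reduces to 0 = -3/2, a contradiction. The system is inconsistent.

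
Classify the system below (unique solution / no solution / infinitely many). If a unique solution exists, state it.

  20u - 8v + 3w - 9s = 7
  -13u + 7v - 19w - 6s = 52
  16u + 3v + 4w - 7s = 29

Row-reduce:
R1 ← R1 / (20).
R2 ← R2 + 13·R1.
R3 ← R3 − 16·R1.
R2 ← R2 / (9/5).
R1 ← R1 + 2/5·R2.
R3 ← R3 − 47/5·R2.
R3 ← R3 / (3263/36).
R1 ← R1 + 131/36·R3.
R2 ← R2 + 341/36·R3.
Rank is 3 with 4 unknowns, leaving s free.

infinitely many solutions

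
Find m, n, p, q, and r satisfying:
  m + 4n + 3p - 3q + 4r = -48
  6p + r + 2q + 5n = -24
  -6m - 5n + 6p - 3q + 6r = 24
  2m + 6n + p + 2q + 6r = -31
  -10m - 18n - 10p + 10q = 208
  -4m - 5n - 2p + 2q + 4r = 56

m = -3, n = -6, p = -1, q = 6, r = 0

Row-reduce the augmented matrix:
R3 ← R3 + 6·R1.
R4 ← R4 − 2·R1.
R5 ← R5 + 10·R1.
R6 ← R6 + 4·R1.
R2 ← R2 / (5).
R1 ← R1 − 4·R2.
R3 ← R3 − 19·R2.
R4 ← R4 + 2·R2.
R5 ← R5 − 22·R2.
R6 ← R6 − 11·R2.
R3 ← R3 / (6/5).
R1 ← R1 + 9/5·R3.
R2 ← R2 − 6/5·R3.
R4 ← R4 + 13/5·R3.
R5 ← R5 + 32/5·R3.
R6 ← R6 + 16/5·R3.
R4 ← R4 / (-319/6).
R1 ← R1 + 95/2·R4.
R2 ← R2 − 29·R4.
R3 ← R3 + 143/6·R4.
R5 ← R5 + 544/3·R4.
R6 ← R6 + 272/3·R4.
R5 ← R5 / (-4090/319).
R1 ← R1 + 2165/319·R5.
R2 ← R2 − 45/11·R5.
R3 ← R3 + 84/29·R5.
R4 ← R4 + 331/319·R5.
R6 ← R6 + 2045/319·R5.
R6 reduces to 0 = 0, so the extra equation is consistent.
Reading off the reduced rows gives m = -3, n = -6, p = -1, q = 6, r = 0.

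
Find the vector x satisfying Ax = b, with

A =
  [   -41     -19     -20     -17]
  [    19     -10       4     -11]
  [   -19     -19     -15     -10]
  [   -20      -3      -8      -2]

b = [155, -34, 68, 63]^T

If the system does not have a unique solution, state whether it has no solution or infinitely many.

Row-reduce:
R1 ← R1 / (-41).
R2 ← R2 − 19·R1.
R3 ← R3 + 19·R1.
R4 ← R4 + 20·R1.
R2 ← R2 / (-771/41).
R1 ← R1 − 19/41·R2.
R3 ← R3 + 418/41·R2.
R4 ← R4 − 257/41·R2.
R3 ← R3 / (-739/257).
R1 ← R1 − 92/257·R3.
R2 ← R2 − 72/257·R3.
Rank is 3 with 4 unknowns, leaving x_4 free.

infinitely many solutions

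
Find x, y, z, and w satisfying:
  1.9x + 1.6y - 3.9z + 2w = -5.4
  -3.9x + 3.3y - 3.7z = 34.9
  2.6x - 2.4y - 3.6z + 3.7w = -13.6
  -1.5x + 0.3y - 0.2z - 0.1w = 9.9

x = -6, y = -1, z = -4, w = -4

Row-reduce the augmented matrix:
R1 ← R1 / (19/10).
R2 ← R2 + 39/10·R1.
R3 ← R3 − 13/5·R1.
R4 ← R4 + 3/2·R1.
R2 ← R2 / (1251/190).
R1 ← R1 − 16/19·R2.
R3 ← R3 + 436/95·R2.
R4 ← R4 − 297/190·R2.
R3 ← R3 / (-289/45).
R1 ← R1 + 5/9·R3.
R2 ← R2 + 16/9·R3.
R4 ← R4 + 1/2·R3.
R4 ← R4 / (165943/803420).
R1 ← R1 − 15805/80342·R4.
R2 ← R2 + 17484/40171·R4.
R3 ← R3 + 47847/80342·R4.
Reading off the reduced rows gives x = -6, y = -1, z = -4, w = -4.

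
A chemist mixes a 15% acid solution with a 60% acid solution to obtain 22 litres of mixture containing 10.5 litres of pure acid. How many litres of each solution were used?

litres of solution A: 6, litres of solution B: 16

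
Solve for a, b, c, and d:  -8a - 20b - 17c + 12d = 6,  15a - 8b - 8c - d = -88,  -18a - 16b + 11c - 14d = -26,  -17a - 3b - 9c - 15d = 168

a = -6, b = 6, c = -6, d = -2

Row-reduce the augmented matrix:
R1 ← R1 / (-8).
R2 ← R2 − 15·R1.
R3 ← R3 + 18·R1.
R4 ← R4 + 17·R1.
R2 ← R2 / (-91/2).
R1 ← R1 − 5/2·R2.
R3 ← R3 − 29·R2.
R4 ← R4 − 79/2·R2.
R3 ← R3 / (2169/91).
R1 ← R1 + 6/91·R3.
R2 ← R2 − 319/364·R3.
R4 ← R4 + 2727/364·R3.
R4 ← R4 / (-7330/241).
R1 ← R1 + 95/241·R4.
R2 ← R2 − 128/241·R4.
R3 ← R3 + 276/241·R4.
Reading off the reduced rows gives a = -6, b = 6, c = -6, d = -2.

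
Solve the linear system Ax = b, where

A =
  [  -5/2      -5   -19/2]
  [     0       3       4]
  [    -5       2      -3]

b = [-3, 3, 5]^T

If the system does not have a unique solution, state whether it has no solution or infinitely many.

Row-reduce:
R1 ← R1 / (-5/2).
R3 ← R3 + 5·R1.
R2 ← R2 / (3).
R1 ← R1 − 2·R2.
R3 ← R3 − 12·R2.
Row 3 reduces to 0 = -1, a contradiction. The system is inconsistent.

no solution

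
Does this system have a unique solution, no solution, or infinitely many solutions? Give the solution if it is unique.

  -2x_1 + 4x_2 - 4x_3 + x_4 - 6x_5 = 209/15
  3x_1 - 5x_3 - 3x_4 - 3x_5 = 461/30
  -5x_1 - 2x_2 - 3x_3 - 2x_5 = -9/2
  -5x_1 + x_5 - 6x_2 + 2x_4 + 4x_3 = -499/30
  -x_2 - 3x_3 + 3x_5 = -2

Row-reduce the augmented matrix:
R1 ← R1 / (-2).
R2 ← R2 − 3·R1.
R3 ← R3 + 5·R1.
R4 ← R4 + 5·R1.
R2 ← R2 / (6).
R1 ← R1 + 2·R2.
R3 ← R3 + 12·R2.
R4 ← R4 + 16·R2.
R5 ← R5 + 1·R2.
R3 ← R3 / (-15).
R1 ← R1 + 5/3·R3.
R2 ← R2 + 11/6·R3.
R4 ← R4 + 46/3·R3.
R5 ← R5 + 29/6·R3.
R4 ← R4 / (101/90).
R1 ← R1 + 7/18·R4.
R2 ← R2 − 19/45·R4.
R3 ← R3 − 11/30·R4.
R5 ← R5 − 137/90·R4.
R5 ← R5 / (2221/202).
R1 ← R1 + 144/101·R5.
R2 ← R2 − 229/202·R5.
R3 ← R3 − 231/101·R5.
R4 ← R4 + 428/101·R5.
Reading off the reduced rows gives x_1 = 5/2, x_2 = 0, x_3 = -4/3, x_4 = 8/5, x_5 = -2.

x_1 = 5/2, x_2 = 0, x_3 = -4/3, x_4 = 8/5, x_5 = -2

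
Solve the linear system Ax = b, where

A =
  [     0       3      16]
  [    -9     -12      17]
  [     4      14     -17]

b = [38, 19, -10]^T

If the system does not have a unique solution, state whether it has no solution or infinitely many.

Row-reduce the augmented matrix:
Swap R1 and R2.
R1 ← R1 / (-9).
R3 ← R3 − 4·R1.
R2 ← R2 / (3).
R1 ← R1 − 4/3·R2.
R3 ← R3 − 26/3·R2.
R3 ← R3 / (-167/3).
R1 ← R1 + 9·R3.
R2 ← R2 − 16/3·R3.
Reading off the reduced rows gives x_1 = -1, x_2 = 2, x_3 = 2.

x_1 = -1, x_2 = 2, x_3 = 2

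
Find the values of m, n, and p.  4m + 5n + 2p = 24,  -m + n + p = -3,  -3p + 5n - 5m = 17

Row-reduce the augmented matrix:
R1 ← R1 / (4).
R2 ← R2 + 1·R1.
R3 ← R3 + 5·R1.
R2 ← R2 / (9/4).
R1 ← R1 − 5/4·R2.
R3 ← R3 − 45/4·R2.
R3 ← R3 / (-8).
R1 ← R1 + 1/3·R3.
R2 ← R2 − 2/3·R3.
Reading off the reduced rows gives m = 3, n = 4, p = -4.

m = 3, n = 4, p = -4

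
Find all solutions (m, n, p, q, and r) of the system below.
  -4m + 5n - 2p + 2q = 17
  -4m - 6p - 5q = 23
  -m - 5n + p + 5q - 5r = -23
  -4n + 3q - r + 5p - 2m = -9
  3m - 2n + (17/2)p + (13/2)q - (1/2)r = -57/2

Row-reduce:
R1 ← R1 / (-4).
R2 ← R2 + 4·R1.
R3 ← R3 + 1·R1.
R4 ← R4 + 2·R1.
R5 ← R5 − 3·R1.
R2 ← R2 / (-5).
R1 ← R1 + 5/4·R2.
R3 ← R3 + 25/4·R2.
R4 ← R4 + 13/2·R2.
R5 ← R5 − 7/4·R2.
R3 ← R3 / (13/2).
R1 ← R1 − 3/2·R3.
R2 ← R2 − 4/5·R3.
R4 ← R4 − 56/5·R3.
R5 ← R5 − 28/5·R3.
R4 ← R4 / (-305/26).
R1 ← R1 + 47/26·R4.
R2 ← R2 + 3/13·R4.
R3 ← R3 − 53/26·R4.
R5 ← R5 + 305/52·R4.
Row 5 reduces to 0 = -1, a contradiction. The system is inconsistent.

no solution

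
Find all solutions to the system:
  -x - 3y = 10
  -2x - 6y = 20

infinitely many solutions

Row-reduce:
R1 ← R1 / (-1).
R2 ← R2 + 2·R1.
Rank is 1 with 2 unknowns, leaving y free.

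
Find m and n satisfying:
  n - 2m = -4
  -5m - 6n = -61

m = 5, n = 6

From equation 1: n = -4 + 2·m.
Substitute into equation 2 and solve: m = 5.
Then n = 6.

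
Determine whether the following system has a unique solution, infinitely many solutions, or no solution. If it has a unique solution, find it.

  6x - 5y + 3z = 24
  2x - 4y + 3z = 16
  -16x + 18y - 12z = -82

no solution

Row-reduce:
R1 ← R1 / (6).
R2 ← R2 − 2·R1.
R3 ← R3 + 16·R1.
R2 ← R2 / (-7/3).
R1 ← R1 + 5/6·R2.
R3 ← R3 − 14/3·R2.
Row 3 reduces to 0 = -2, a contradiction. The system is inconsistent.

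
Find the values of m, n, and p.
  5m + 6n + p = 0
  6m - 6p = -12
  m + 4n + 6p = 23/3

Row-reduce the augmented matrix:
R1 ← R1 / (5).
R2 ← R2 − 6·R1.
R3 ← R3 − 1·R1.
R2 ← R2 / (-36/5).
R1 ← R1 − 6/5·R2.
R3 ← R3 − 14/5·R2.
R3 ← R3 / (3).
R1 ← R1 + 1·R3.
R2 ← R2 − 1·R3.
Reading off the reduced rows gives m = -1, n = 2/3, p = 1.

m = -1, n = 2/3, p = 1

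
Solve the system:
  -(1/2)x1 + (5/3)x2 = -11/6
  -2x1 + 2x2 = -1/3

Row-reduce the augmented matrix:
R1 ← R1 / (-1/2).
R2 ← R2 + 2·R1.
R2 ← R2 / (-14/3).
R1 ← R1 + 10/3·R2.
Reading off the reduced rows gives x1 = -4/3, x2 = -3/2.

x1 = -4/3, x2 = -3/2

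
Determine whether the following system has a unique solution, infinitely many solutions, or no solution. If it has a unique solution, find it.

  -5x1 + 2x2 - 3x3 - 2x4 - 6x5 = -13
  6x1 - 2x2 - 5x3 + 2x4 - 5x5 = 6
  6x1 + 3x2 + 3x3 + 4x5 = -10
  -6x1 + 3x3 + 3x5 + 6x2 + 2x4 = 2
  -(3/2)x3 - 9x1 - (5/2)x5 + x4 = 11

Row-reduce:
R1 ← R1 / (-5).
R2 ← R2 − 6·R1.
R3 ← R3 − 6·R1.
R4 ← R4 + 6·R1.
R5 ← R5 + 9·R1.
R2 ← R2 / (2/5).
R1 ← R1 + 2/5·R2.
R3 ← R3 − 27/5·R2.
R4 ← R4 − 18/5·R2.
R5 ← R5 + 18/5·R2.
R3 ← R3 / (231/2).
R1 ← R1 + 8·R3.
R2 ← R2 + 43/2·R3.
R4 ← R4 − 84·R3.
R5 ← R5 + 147/2·R3.
R4 ← R4 / (64/11).
R1 ← R1 − 16/77·R4.
R2 ← R2 + 34/77·R4.
R3 ← R3 − 2/77·R4.
R5 ← R5 − 32/11·R4.
Rank is 4 with 5 unknowns, leaving x5 free.

infinitely many solutions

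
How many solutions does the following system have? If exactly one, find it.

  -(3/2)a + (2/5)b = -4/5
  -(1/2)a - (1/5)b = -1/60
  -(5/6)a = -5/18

a = 1/3, b = -3/4

Row-reduce the augmented matrix:
R1 ← R1 / (-3/2).
R2 ← R2 + 1/2·R1.
R3 ← R3 + 5/6·R1.
R2 ← R2 / (-1/3).
R1 ← R1 + 4/15·R2.
R3 ← R3 + 2/9·R2.
R3 reduces to 0 = 0, so the extra equation is consistent.
Reading off the reduced rows gives a = 1/3, b = -3/4.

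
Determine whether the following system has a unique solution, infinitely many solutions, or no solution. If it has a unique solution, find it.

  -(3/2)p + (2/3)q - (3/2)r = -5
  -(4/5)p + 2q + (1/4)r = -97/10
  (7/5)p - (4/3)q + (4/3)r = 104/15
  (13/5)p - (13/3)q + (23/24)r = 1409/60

no solution

Row-reduce:
R1 ← R1 / (-3/2).
R2 ← R2 + 4/5·R1.
R3 ← R3 − 7/5·R1.
R4 ← R4 − 13/5·R1.
R2 ← R2 / (74/45).
R1 ← R1 + 4/9·R2.
R3 ← R3 + 32/45·R2.
R4 ← R4 + 143/45·R2.
R3 ← R3 / (43/111).
R1 ← R1 − 95/74·R3.
R2 ← R2 − 189/296·R3.
R4 ← R4 − 43/111·R3.
Row 4 reduces to 0 = 2, a contradiction. The system is inconsistent.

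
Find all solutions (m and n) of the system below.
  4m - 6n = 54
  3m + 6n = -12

m = 6, n = -5

Row-reduce the augmented matrix:
R1 ← R1 / (4).
R2 ← R2 − 3·R1.
R2 ← R2 / (21/2).
R1 ← R1 + 3/2·R2.
Reading off the reduced rows gives m = 6, n = -5.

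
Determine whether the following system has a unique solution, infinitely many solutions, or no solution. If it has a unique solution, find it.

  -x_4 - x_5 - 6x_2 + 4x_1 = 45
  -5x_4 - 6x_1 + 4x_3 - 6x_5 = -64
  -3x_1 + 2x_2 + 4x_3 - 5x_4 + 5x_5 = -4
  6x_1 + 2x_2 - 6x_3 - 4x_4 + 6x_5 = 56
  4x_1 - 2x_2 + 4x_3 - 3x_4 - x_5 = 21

x_1 = 5, x_2 = -5, x_3 = -1, x_4 = 0, x_5 = 5

Row-reduce the augmented matrix:
R1 ← R1 / (4).
R2 ← R2 + 6·R1.
R3 ← R3 + 3·R1.
R4 ← R4 − 6·R1.
R5 ← R5 − 4·R1.
R2 ← R2 / (-9).
R1 ← R1 + 3/2·R2.
R3 ← R3 + 5/2·R2.
R4 ← R4 − 11·R2.
R5 ← R5 − 4·R2.
R3 ← R3 / (26/9).
R1 ← R1 + 2/3·R3.
R2 ← R2 + 4/9·R3.
R4 ← R4 + 10/9·R3.
R5 ← R5 − 52/9·R3.
R4 ← R4 / (-311/26).
R1 ← R1 + 1/13·R4.
R2 ← R2 − 3/26·R4.
R3 ← R3 + 71/52·R4.
R5 ← R5 − 3·R4.
R5 ← R5 / (-4916/311).
R1 ← R1 − 764/311·R5.
R2 ← R2 − 1129/622·R5.
R3 ← R3 − 1309/622·R5.
R4 ← R4 + 20/311·R5.
Reading off the reduced rows gives x_1 = 5, x_2 = -5, x_3 = -1, x_4 = 0, x_5 = 5.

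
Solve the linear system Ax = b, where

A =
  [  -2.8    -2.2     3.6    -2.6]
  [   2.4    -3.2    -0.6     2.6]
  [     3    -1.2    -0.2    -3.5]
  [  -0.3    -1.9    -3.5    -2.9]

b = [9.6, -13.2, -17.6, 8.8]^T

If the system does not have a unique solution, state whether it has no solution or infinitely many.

x_1 = -6, x_2 = 0, x_3 = -2, x_4 = 0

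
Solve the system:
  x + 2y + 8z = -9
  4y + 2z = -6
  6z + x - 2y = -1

no solution

Row-reduce:
R3 ← R3 − 1·R1.
R2 ← R2 / (4).
R1 ← R1 − 2·R2.
R3 ← R3 + 4·R2.
Row 3 reduces to 0 = 2, a contradiction. The system is inconsistent.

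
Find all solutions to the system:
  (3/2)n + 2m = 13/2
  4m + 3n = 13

infinitely many solutions

Row-reduce:
R1 ← R1 / (2).
R2 ← R2 − 4·R1.
Rank is 1 with 2 unknowns, leaving n free.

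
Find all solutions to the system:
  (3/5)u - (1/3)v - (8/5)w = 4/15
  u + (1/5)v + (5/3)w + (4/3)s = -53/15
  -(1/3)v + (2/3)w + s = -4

infinitely many solutions

Row-reduce:
R1 ← R1 / (3/5).
R2 ← R2 − 1·R1.
R2 ← R2 / (34/45).
R1 ← R1 + 5/9·R2.
R3 ← R3 + 1/3·R2.
R3 ← R3 / (263/102).
R1 ← R1 − 53/102·R3.
R2 ← R2 − 195/34·R3.
Rank is 3 with 4 unknowns, leaving s free.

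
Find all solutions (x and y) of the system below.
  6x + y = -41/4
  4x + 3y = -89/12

x = -5/3, y = -1/4

From equation 1: y = -41/4 − 6·x.
Substitute into equation 2 and solve: x = -5/3.
Then y = -1/4.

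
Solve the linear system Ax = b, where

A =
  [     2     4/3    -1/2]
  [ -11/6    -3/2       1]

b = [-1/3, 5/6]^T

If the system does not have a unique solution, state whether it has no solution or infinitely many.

infinitely many solutions

Row-reduce:
R1 ← R1 / (2).
R2 ← R2 + 11/6·R1.
R2 ← R2 / (-5/18).
R1 ← R1 − 2/3·R2.
Rank is 2 with 3 unknowns, leaving x_3 free.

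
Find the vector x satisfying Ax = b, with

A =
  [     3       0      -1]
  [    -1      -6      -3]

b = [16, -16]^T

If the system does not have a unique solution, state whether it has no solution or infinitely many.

infinitely many solutions

Row-reduce:
R1 ← R1 / (3).
R2 ← R2 + 1·R1.
R2 ← R2 / (-6).
Rank is 2 with 3 unknowns, leaving x_3 free.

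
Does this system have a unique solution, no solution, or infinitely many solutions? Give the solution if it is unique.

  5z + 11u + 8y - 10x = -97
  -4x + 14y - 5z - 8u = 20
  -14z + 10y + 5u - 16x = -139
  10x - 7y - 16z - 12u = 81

Row-reduce the augmented matrix:
R1 ← R1 / (-10).
R2 ← R2 + 4·R1.
R3 ← R3 + 16·R1.
R4 ← R4 − 10·R1.
R2 ← R2 / (54/5).
R1 ← R1 + 4/5·R2.
R3 ← R3 + 14/5·R2.
R4 ← R4 − 1·R2.
R3 ← R3 / (-643/27).
R1 ← R1 + 55/54·R3.
R2 ← R2 + 35/54·R3.
R4 ← R4 + 559/54·R3.
R4 ← R4 / (9031/1286).
R1 ← R1 + 863/643·R4.
R2 ← R2 + 923/1286·R4.
R3 ← R3 − 427/643·R4.
Reading off the reduced rows gives x = 6, y = 1, z = 2, u = -5.

x = 6, y = 1, z = 2, u = -5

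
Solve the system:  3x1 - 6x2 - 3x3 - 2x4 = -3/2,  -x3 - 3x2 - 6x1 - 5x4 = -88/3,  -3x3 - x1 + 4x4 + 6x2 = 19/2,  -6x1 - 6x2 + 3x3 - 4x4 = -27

x1 = 5/2, x2 = 1/2, x3 = 1/3, x4 = 5/2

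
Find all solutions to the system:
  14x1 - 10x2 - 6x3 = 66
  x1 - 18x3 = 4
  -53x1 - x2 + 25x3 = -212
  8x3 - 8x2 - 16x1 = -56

no solution

Row-reduce:
R1 ← R1 / (14).
R2 ← R2 − 1·R1.
R3 ← R3 + 53·R1.
R4 ← R4 + 16·R1.
R2 ← R2 / (5/7).
R1 ← R1 + 5/7·R2.
R3 ← R3 + 272/7·R2.
R4 ← R4 + 136/7·R2.
R3 ← R3 / (-4768/5).
R1 ← R1 + 18·R3.
R2 ← R2 + 123/5·R3.
R4 ← R4 + 2384/5·R3.
Row 4 reduces to 0 = 1/2, a contradiction. The system is inconsistent.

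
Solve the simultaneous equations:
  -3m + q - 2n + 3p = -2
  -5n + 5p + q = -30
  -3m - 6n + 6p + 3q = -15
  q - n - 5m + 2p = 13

m = -4, n = 2, p = -5, q = 5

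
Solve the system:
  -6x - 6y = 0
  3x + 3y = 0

Row-reduce:
R1 ← R1 / (-6).
R2 ← R2 − 3·R1.
Rank is 1 with 2 unknowns, leaving y free.

infinitely many solutions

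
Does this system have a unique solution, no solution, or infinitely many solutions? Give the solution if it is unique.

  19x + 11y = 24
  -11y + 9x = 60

x = 3, y = -3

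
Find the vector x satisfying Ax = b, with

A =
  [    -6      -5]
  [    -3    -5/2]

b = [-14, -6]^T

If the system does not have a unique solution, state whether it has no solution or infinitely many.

no solution

Row-reduce:
R1 ← R1 / (-6).
R2 ← R2 + 3·R1.
Row 2 reduces to 0 = 1, a contradiction. The system is inconsistent.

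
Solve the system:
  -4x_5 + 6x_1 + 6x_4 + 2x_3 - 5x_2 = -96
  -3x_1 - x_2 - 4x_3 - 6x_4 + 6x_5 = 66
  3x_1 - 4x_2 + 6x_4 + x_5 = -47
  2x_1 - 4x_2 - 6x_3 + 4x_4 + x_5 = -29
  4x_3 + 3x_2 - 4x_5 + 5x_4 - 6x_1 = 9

x_1 = -6, x_2 = 4, x_3 = -1, x_4 = -3, x_5 = 5

Row-reduce the augmented matrix:
R1 ← R1 / (6).
R2 ← R2 + 3·R1.
R3 ← R3 − 3·R1.
R4 ← R4 − 2·R1.
R5 ← R5 + 6·R1.
R2 ← R2 / (-7/2).
R1 ← R1 + 5/6·R2.
R3 ← R3 + 3/2·R2.
R4 ← R4 + 7/3·R2.
R5 ← R5 + 2·R2.
R3 ← R3 / (2/7).
R1 ← R1 − 22/21·R3.
R2 ← R2 − 6/7·R3.
R4 ← R4 + 14/3·R3.
R5 ← R5 − 54/7·R3.
R4 ← R4 / (74).
R1 ← R1 + 14·R4.
R2 ← R2 + 12·R4.
R3 ← R3 − 15·R4.
R5 ← R5 + 103·R4.
R5 ← R5 / (-1802/111).
R1 ← R1 + 269/111·R5.
R2 ← R2 + 61/37·R5.
R3 ← R3 − 23/74·R5.
R4 ← R4 − 31/111·R5.
Reading off the reduced rows gives x_1 = -6, x_2 = 4, x_3 = -1, x_4 = -3, x_5 = 5.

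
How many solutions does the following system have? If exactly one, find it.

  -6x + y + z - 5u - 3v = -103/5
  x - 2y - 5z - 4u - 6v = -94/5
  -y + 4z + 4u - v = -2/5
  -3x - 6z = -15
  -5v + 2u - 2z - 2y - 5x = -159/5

x = 3, y = 12/5, z = 1, u = 0, v = 2

Row-reduce the augmented matrix:
R1 ← R1 / (-6).
R2 ← R2 − 1·R1.
R4 ← R4 + 3·R1.
R5 ← R5 + 5·R1.
R2 ← R2 / (-11/6).
R1 ← R1 + 1/6·R2.
R3 ← R3 + 1·R2.
R4 ← R4 + 1/2·R2.
R5 ← R5 + 17/6·R2.
R3 ← R3 / (73/11).
R1 ← R1 − 3/11·R3.
R2 ← R2 − 29/11·R3.
R4 ← R4 + 57/11·R3.
R5 ← R5 − 51/11·R3.
R4 ← R4 / (9).
R1 ← R1 − 1·R4.
R3 ← R3 − 1·R4.
R5 ← R5 − 9·R4.
R5 ← R5 / (37/73).
R1 ← R1 − 88/219·R5.
R2 ← R2 − 185/73·R5.
R3 ← R3 + 44/219·R5.
R4 ← R4 − 128/219·R5.
Reading off the reduced rows gives x = 3, y = 12/5, z = 1, u = 0, v = 2.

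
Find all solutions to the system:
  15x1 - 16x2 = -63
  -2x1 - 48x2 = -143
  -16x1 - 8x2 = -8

Row-reduce:
R1 ← R1 / (15).
R2 ← R2 + 2·R1.
R3 ← R3 + 16·R1.
R2 ← R2 / (-752/15).
R1 ← R1 + 16/15·R2.
R3 ← R3 + 376/15·R2.
Row 3 reduces to 0 = 1/2, a contradiction. The system is inconsistent.

no solution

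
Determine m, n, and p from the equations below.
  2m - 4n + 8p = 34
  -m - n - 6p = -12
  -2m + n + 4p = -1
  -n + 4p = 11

m = 3, n = -3, p = 2

Row-reduce the augmented matrix:
R1 ← R1 / (2).
R2 ← R2 + 1·R1.
R3 ← R3 + 2·R1.
R2 ← R2 / (-3).
R1 ← R1 + 2·R2.
R3 ← R3 + 3·R2.
R4 ← R4 + 1·R2.
R3 ← R3 / (14).
R1 ← R1 − 16/3·R3.
R2 ← R2 − 2/3·R3.
R4 ← R4 − 14/3·R3.
R4 reduces to 0 = 0, so the extra equation is consistent.
Reading off the reduced rows gives m = 3, n = -3, p = 2.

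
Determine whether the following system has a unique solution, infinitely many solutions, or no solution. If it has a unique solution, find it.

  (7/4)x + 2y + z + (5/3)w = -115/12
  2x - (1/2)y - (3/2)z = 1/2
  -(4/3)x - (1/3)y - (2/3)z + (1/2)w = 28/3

infinitely many solutions

Row-reduce:
R1 ← R1 / (7/4).
R2 ← R2 − 2·R1.
R3 ← R3 + 4/3·R1.
R2 ← R2 / (-39/14).
R1 ← R1 − 8/7·R2.
R3 ← R3 − 25/21·R2.
R3 ← R3 / (-121/117).
R1 ← R1 + 20/39·R3.
R2 ← R2 − 37/39·R3.
Rank is 3 with 4 unknowns, leaving w free.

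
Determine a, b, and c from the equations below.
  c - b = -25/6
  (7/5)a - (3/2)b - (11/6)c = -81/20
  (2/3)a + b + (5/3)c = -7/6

a = -2, b = 8/3, c = -3/2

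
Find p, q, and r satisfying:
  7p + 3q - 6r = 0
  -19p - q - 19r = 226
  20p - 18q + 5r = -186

p = -6, q = 2, r = -6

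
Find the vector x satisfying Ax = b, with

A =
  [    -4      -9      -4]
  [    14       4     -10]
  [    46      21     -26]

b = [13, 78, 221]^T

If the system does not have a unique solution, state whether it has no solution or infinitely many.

Row-reduce:
R1 ← R1 / (-4).
R2 ← R2 − 14·R1.
R3 ← R3 − 46·R1.
R2 ← R2 / (-55/2).
R1 ← R1 − 9/4·R2.
R3 ← R3 + 165/2·R2.
Rank is 2 with 3 unknowns, leaving x_3 free.

infinitely many solutions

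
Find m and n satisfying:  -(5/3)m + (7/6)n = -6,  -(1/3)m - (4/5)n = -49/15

Row-reduce the augmented matrix:
R1 ← R1 / (-5/3).
R2 ← R2 + 1/3·R1.
R2 ← R2 / (-31/30).
R1 ← R1 + 7/10·R2.
Reading off the reduced rows gives m = 5, n = 2.

m = 5, n = 2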